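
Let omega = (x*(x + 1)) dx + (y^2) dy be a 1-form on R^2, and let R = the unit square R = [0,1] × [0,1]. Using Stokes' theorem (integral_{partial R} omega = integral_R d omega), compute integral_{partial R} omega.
integral_(partial R) omega = 0

Stokes: integral_partial_R omega = integral_R d omega with d omega = (∂Q/∂x - ∂P/∂y) dx ∧ dy.
  ∂Q/∂x = 0
  ∂P/∂y = 0
  integrand = ∂Q/∂x - ∂P/∂y = 0.
Integrating over R: integral_0^1 integral_0^1 (0) dx dy = 0.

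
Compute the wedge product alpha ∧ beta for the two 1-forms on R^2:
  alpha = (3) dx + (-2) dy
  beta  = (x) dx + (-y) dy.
alpha ∧ beta = (2*x - 3*y) dx ∧ dy

Distribute the wedge, using dx_i ∧ dx_j = -dx_j ∧ dx_i and dx_i ∧ dx_i = 0. For each pair (i, j) with i < j, the coefficient of dx_i ∧ dx_j in alpha ∧ beta is (alpha_i * beta_j - alpha_j * beta_i). Collecting: alpha ∧ beta = (2*x - 3*y) dx ∧ dy.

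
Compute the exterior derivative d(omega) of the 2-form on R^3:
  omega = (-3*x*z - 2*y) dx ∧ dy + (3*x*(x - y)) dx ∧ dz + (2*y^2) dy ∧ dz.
d(omega) = 0

For a 2-form omega = sum_{i<j} g_{ij} dx_i ∧ dx_j, the exterior derivative is
  d(omega) = sum_{i<j} d(g_{ij}) ∧ dx_i ∧ dx_j = sum_{i<j, k} (∂g_{ij}/∂x_k) dx_k ∧ dx_i ∧ dx_j.
Expand each term, using dx_k ∧ dx_i ∧ dx_j = sgn(permutation) dx_{(a)} ∧ dx_{(b)} ∧ dx_{(c)} with (a < b < c) sorted:
  d(-3*x*z - 2*y) includes (∂/∂z)(-3*x*z - 2*y) dz = (-3*x) dz, which multiplied by dx ∧ dy gives (-3*x) dx ∧ dy ∧ dz
  d(3*x*(x - y)) includes (∂/∂y)(3*x*(x - y)) dy = (-3*x) dy, which multiplied by dx ∧ dz gives (3*x) dx ∧ dy ∧ dz
Collecting like 3-forms: d(omega) = 0.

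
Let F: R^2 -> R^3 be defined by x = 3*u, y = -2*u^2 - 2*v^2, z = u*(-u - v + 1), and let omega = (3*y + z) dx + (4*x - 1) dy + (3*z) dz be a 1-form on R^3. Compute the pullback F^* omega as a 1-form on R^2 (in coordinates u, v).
F^* omega = (6*u^3 + 9*u^2*v - 78*u^2 + 3*u*v^2 - 9*u*v + 10*u - 18*v^2) du + (3*u^3 + 3*u^2*v - 3*u^2 - 48*u*v + 4*v) dv

Using F^*(f dg) = (f ∘ F) d(g ∘ F), substitute each coordinate x_i by F_i(u, v) in f_i, and replace dx_i by d F_i = (∂F_i/∂u) du + (∂F_i/∂v) dv.
  For the x component: f_1(F) = -7*u^2 - u*v + u - 6*v^2; d F_1 = (3) du + (0) dv
  For the y component: f_2(F) = 12*u - 1; d F_2 = (-4*u) du + (-4*v) dv
  For the z component: f_3(F) = 3*u*(-u - v + 1); d F_3 = (-2*u - v + 1) du + (-u) dv
Combining and collecting du, dv coefficients:
  coeff of du: 6*u^3 + 9*u^2*v - 78*u^2 + 3*u*v^2 - 9*u*v + 10*u - 18*v^2
  coeff of dv: 3*u^3 + 3*u^2*v - 3*u^2 - 48*u*v + 4*v
F^* omega = (6*u^3 + 9*u^2*v - 78*u^2 + 3*u*v^2 - 9*u*v + 10*u - 18*v^2) du + (3*u^3 + 3*u^2*v - 3*u^2 - 48*u*v + 4*v) dv.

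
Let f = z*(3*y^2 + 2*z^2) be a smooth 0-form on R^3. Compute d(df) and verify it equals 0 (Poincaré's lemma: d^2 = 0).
d(df) = 0

Step 1: df = sum_i (∂f/∂x_i) dx_i = (0) dx + (6*y*z) dy + (3*y^2 + 6*z^2) dz.
Step 2: Apply d again. Using the 1-form formula, the coefficient of dx ∧ dy in d(df) is ∂^2 f/∂x ∂y - ∂^2 f/∂y ∂x = (0) - (0) = 0 (equality of mixed partials for smooth f).
Similarly for dx ∧ dz and dy ∧ dz — all coefficients vanish. So d(df) = 0.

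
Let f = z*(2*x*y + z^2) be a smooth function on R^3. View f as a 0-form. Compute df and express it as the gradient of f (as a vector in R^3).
df = (2*y*z) dx + (2*x*z) dy + (2*x*y + 3*z^2) dz; grad f = (2*y*z, 2*x*z, 2*x*y + 3*z^2)

For a 0-form f, d f = (∂f/∂x) dx + (∂f/∂y) dy + (∂f/∂z) dz. The components of the vector representation are exactly the entries of grad f in Cartesian coordinates:
  ∂f/∂x = 2*y*z
  ∂f/∂y = 2*x*z
  ∂f/∂z = 2*x*y + 3*z^2.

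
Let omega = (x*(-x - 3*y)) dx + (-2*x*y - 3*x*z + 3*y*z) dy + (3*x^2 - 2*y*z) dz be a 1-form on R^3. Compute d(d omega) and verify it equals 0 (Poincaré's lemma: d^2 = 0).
d(d omega) = 0

Step 1: d omega = sum_{i<j} (∂f_j/∂x_i - ∂f_i/∂x_j) dx_i ∧ dx_j:
  coeff of dx ∧ dy: 3*x - 2*y - 3*z
  coeff of dx ∧ dz: 6*x
  coeff of dy ∧ dz: 3*x - 3*y - 2*z
Step 2: Apply d again to each 2-form coefficient. The only possible 3-form in R^3 is dx ∧ dy ∧ dz, with coefficient
  ∂(coeff of dy∧dz)/∂x - ∂(coeff of dx∧dz)/∂y + ∂(coeff of dx∧dy)/∂z
  = ∂/∂x (3*x - 3*y - 2*z) - ∂/∂y (6*x) + ∂/∂z (3*x - 2*y - 3*z).
Each of these terms simplifies to sums of mixed partials that cancel in pairs. The result is 0 (by equality of mixed partials for smooth functions — Schwarz / Clairaut).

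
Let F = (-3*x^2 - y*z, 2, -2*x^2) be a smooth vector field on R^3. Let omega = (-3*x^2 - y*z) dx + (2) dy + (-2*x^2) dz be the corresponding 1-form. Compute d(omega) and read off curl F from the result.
d(omega) = (0) dy ∧ dz + (4*x - y) dz ∧ dx + (z) dx ∧ dy; curl F = (0, 4*x - y, z)

d omega = sum_{i<j} (∂f_j/∂x_i - ∂f_i/∂x_j) dx_i ∧ dx_j. Under the identification (dy ∧ dz, dz ∧ dx, dx ∧ dy) ↔ (e_x, e_y, e_z), the coefficients are exactly the components of curl F. Compute:
  ∂R/∂y - ∂Q/∂z = (0) - (0) = 0
  ∂P/∂z - ∂R/∂x = (-y) - (-4*x) = 4*x - y
  ∂Q/∂x - ∂P/∂y = (0) - (-z) = z.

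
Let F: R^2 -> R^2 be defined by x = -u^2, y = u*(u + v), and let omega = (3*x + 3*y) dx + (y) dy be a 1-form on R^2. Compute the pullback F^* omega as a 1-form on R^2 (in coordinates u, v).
F^* omega = (u*(2*u^2 - 3*u*v + v^2)) du + (u^2*(u + v)) dv

Using F^*(f dg) = (f ∘ F) d(g ∘ F), substitute each coordinate x_i by F_i(u, v) in f_i, and replace dx_i by d F_i = (∂F_i/∂u) du + (∂F_i/∂v) dv.
  For the x component: f_1(F) = 3*u*v; d F_1 = (-2*u) du + (0) dv
  For the y component: f_2(F) = u*(u + v); d F_2 = (2*u + v) du + (u) dv
Combining and collecting du, dv coefficients:
  coeff of du: u*(2*u^2 - 3*u*v + v^2)
  coeff of dv: u^2*(u + v)
F^* omega = (u*(2*u^2 - 3*u*v + v^2)) du + (u^2*(u + v)) dv.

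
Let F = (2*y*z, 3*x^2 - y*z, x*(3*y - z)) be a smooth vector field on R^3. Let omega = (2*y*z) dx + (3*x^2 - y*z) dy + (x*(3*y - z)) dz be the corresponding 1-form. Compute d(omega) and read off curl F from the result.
d(omega) = (3*x + y) dy ∧ dz + (-y + z) dz ∧ dx + (6*x - 2*z) dx ∧ dy; curl F = (3*x + y, -y + z, 6*x - 2*z)

d omega = sum_{i<j} (∂f_j/∂x_i - ∂f_i/∂x_j) dx_i ∧ dx_j. Under the identification (dy ∧ dz, dz ∧ dx, dx ∧ dy) ↔ (e_x, e_y, e_z), the coefficients are exactly the components of curl F. Compute:
  ∂R/∂y - ∂Q/∂z = (3*x) - (-y) = 3*x + y
  ∂P/∂z - ∂R/∂x = (2*y) - (3*y - z) = -y + z
  ∂Q/∂x - ∂P/∂y = (6*x) - (2*z) = 6*x - 2*z.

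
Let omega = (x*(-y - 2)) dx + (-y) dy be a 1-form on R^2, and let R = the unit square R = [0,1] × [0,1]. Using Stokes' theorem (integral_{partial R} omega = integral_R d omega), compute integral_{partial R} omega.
integral_(partial R) omega = 1/2

Stokes: integral_partial_R omega = integral_R d omega with d omega = (∂Q/∂x - ∂P/∂y) dx ∧ dy.
  ∂Q/∂x = 0
  ∂P/∂y = -x
  integrand = ∂Q/∂x - ∂P/∂y = x.
Integrating over R: integral_0^1 integral_0^1 (x) dx dy = 1/2.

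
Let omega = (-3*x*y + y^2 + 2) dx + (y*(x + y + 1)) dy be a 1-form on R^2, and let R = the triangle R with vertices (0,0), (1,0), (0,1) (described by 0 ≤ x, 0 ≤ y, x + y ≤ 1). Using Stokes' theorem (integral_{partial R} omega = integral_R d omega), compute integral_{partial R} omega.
integral_(partial R) omega = 1/3

Stokes: integral_partial_R omega = integral_R d omega with d omega = (∂Q/∂x - ∂P/∂y) dx ∧ dy.
  ∂Q/∂x = y
  ∂P/∂y = -3*x + 2*y
  integrand = ∂Q/∂x - ∂P/∂y = 3*x - y.
Integrating over R: integral_0^1 integral_0^{1-x} (3*x - y) dy dx = 1/3.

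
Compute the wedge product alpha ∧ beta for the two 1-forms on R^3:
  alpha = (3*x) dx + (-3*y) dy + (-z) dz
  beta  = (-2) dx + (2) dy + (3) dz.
alpha ∧ beta = (6*x - 6*y) dx ∧ dy + (9*x - 2*z) dx ∧ dz + (-9*y + 2*z) dy ∧ dz

Distribute the wedge, using dx_i ∧ dx_j = -dx_j ∧ dx_i and dx_i ∧ dx_i = 0. For each pair (i, j) with i < j, the coefficient of dx_i ∧ dx_j in alpha ∧ beta is (alpha_i * beta_j - alpha_j * beta_i). Collecting: alpha ∧ beta = (6*x - 6*y) dx ∧ dy + (9*x - 2*z) dx ∧ dz + (-9*y + 2*z) dy ∧ dz.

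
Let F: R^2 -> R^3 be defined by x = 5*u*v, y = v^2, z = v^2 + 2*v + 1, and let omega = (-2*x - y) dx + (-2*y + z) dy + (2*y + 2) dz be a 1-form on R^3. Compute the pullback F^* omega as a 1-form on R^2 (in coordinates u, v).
F^* omega = (5*v^2*(-10*u - v)) du + (-50*u^2*v - 5*u*v^2 + 2*v^3 + 8*v^2 + 6*v + 4) dv

Using F^*(f dg) = (f ∘ F) d(g ∘ F), substitute each coordinate x_i by F_i(u, v) in f_i, and replace dx_i by d F_i = (∂F_i/∂u) du + (∂F_i/∂v) dv.
  For the x component: f_1(F) = v*(-10*u - v); d F_1 = (5*v) du + (5*u) dv
  For the y component: f_2(F) = -v^2 + 2*v + 1; d F_2 = (0) du + (2*v) dv
  For the z component: f_3(F) = 2*v^2 + 2; d F_3 = (0) du + (2*v + 2) dv
Combining and collecting du, dv coefficients:
  coeff of du: 5*v^2*(-10*u - v)
  coeff of dv: -50*u^2*v - 5*u*v^2 + 2*v^3 + 8*v^2 + 6*v + 4
F^* omega = (5*v^2*(-10*u - v)) du + (-50*u^2*v - 5*u*v^2 + 2*v^3 + 8*v^2 + 6*v + 4) dv.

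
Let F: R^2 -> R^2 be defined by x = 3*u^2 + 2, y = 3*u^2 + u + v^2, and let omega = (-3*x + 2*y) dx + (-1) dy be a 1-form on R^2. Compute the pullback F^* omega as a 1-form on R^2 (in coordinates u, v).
F^* omega = (-18*u^3 + 12*u^2 + 12*u*v^2 - 42*u - 1) du + (-2*v) dv

Using F^*(f dg) = (f ∘ F) d(g ∘ F), substitute each coordinate x_i by F_i(u, v) in f_i, and replace dx_i by d F_i = (∂F_i/∂u) du + (∂F_i/∂v) dv.
  For the x component: f_1(F) = -3*u^2 + 2*u + 2*v^2 - 6; d F_1 = (6*u) du + (0) dv
  For the y component: f_2(F) = -1; d F_2 = (6*u + 1) du + (2*v) dv
Combining and collecting du, dv coefficients:
  coeff of du: -18*u^3 + 12*u^2 + 12*u*v^2 - 42*u - 1
  coeff of dv: -2*v
F^* omega = (-18*u^3 + 12*u^2 + 12*u*v^2 - 42*u - 1) du + (-2*v) dv.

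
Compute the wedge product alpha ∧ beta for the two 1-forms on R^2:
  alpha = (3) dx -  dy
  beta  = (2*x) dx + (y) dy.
alpha ∧ beta = (2*x + 3*y) dx ∧ dy

Distribute the wedge, using dx_i ∧ dx_j = -dx_j ∧ dx_i and dx_i ∧ dx_i = 0. For each pair (i, j) with i < j, the coefficient of dx_i ∧ dx_j in alpha ∧ beta is (alpha_i * beta_j - alpha_j * beta_i). Collecting: alpha ∧ beta = (2*x + 3*y) dx ∧ dy.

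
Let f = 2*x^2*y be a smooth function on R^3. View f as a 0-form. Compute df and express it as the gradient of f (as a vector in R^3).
df = (4*x*y) dx + (2*x^2) dy + (0) dz; grad f = (4*x*y, 2*x^2, 0)

For a 0-form f, d f = (∂f/∂x) dx + (∂f/∂y) dy + (∂f/∂z) dz. The components of the vector representation are exactly the entries of grad f in Cartesian coordinates:
  ∂f/∂x = 4*x*y
  ∂f/∂y = 2*x^2
  ∂f/∂z = 0.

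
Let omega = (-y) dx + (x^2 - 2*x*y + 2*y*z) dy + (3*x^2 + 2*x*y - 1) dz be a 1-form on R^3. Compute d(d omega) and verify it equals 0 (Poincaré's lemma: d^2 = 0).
d(d omega) = 0

Step 1: d omega = sum_{i<j} (∂f_j/∂x_i - ∂f_i/∂x_j) dx_i ∧ dx_j:
  coeff of dx ∧ dy: 2*x - 2*y + 1
  coeff of dx ∧ dz: 6*x + 2*y
  coeff of dy ∧ dz: 2*x - 2*y
Step 2: Apply d again to each 2-form coefficient. The only possible 3-form in R^3 is dx ∧ dy ∧ dz, with coefficient
  ∂(coeff of dy∧dz)/∂x - ∂(coeff of dx∧dz)/∂y + ∂(coeff of dx∧dy)/∂z
  = ∂/∂x (2*x - 2*y) - ∂/∂y (6*x + 2*y) + ∂/∂z (2*x - 2*y + 1).
Each of these terms simplifies to sums of mixed partials that cancel in pairs. The result is 0 (by equality of mixed partials for smooth functions — Schwarz / Clairaut).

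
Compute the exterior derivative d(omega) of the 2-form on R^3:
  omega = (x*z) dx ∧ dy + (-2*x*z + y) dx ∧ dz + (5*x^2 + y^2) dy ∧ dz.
d(omega) = (11*x - 1) dx ∧ dy ∧ dz

For a 2-form omega = sum_{i<j} g_{ij} dx_i ∧ dx_j, the exterior derivative is
  d(omega) = sum_{i<j} d(g_{ij}) ∧ dx_i ∧ dx_j = sum_{i<j, k} (∂g_{ij}/∂x_k) dx_k ∧ dx_i ∧ dx_j.
Expand each term, using dx_k ∧ dx_i ∧ dx_j = sgn(permutation) dx_{(a)} ∧ dx_{(b)} ∧ dx_{(c)} with (a < b < c) sorted:
  d(x*z) includes (∂/∂z)(x*z) dz = (x) dz, which multiplied by dx ∧ dy gives (x) dx ∧ dy ∧ dz
  d(-2*x*z + y) includes (∂/∂y)(-2*x*z + y) dy = (1) dy, which multiplied by dx ∧ dz gives (-1) dx ∧ dy ∧ dz
  d(5*x^2 + y^2) includes (∂/∂x)(5*x^2 + y^2) dx = (10*x) dx, which multiplied by dy ∧ dz gives (10*x) dx ∧ dy ∧ dz
Collecting like 3-forms: d(omega) = (11*x - 1) dx ∧ dy ∧ dz.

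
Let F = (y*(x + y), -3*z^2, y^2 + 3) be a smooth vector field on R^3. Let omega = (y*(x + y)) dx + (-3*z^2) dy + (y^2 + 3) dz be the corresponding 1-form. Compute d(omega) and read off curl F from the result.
d(omega) = (2*y + 6*z) dy ∧ dz + (0) dz ∧ dx + (-x - 2*y) dx ∧ dy; curl F = (2*y + 6*z, 0, -x - 2*y)

d omega = sum_{i<j} (∂f_j/∂x_i - ∂f_i/∂x_j) dx_i ∧ dx_j. Under the identification (dy ∧ dz, dz ∧ dx, dx ∧ dy) ↔ (e_x, e_y, e_z), the coefficients are exactly the components of curl F. Compute:
  ∂R/∂y - ∂Q/∂z = (2*y) - (-6*z) = 2*y + 6*z
  ∂P/∂z - ∂R/∂x = (0) - (0) = 0
  ∂Q/∂x - ∂P/∂y = (0) - (x + 2*y) = -x - 2*y.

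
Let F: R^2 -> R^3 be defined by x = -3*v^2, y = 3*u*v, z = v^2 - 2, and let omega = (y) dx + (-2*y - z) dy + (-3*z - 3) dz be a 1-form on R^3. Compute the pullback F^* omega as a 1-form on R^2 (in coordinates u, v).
F^* omega = (3*v*(-6*u*v - v^2 + 2)) du + (-18*u^2*v - 21*u*v^2 + 6*u - 6*v^3 + 6*v) dv

Using F^*(f dg) = (f ∘ F) d(g ∘ F), substitute each coordinate x_i by F_i(u, v) in f_i, and replace dx_i by d F_i = (∂F_i/∂u) du + (∂F_i/∂v) dv.
  For the x component: f_1(F) = 3*u*v; d F_1 = (0) du + (-6*v) dv
  For the y component: f_2(F) = -6*u*v - v^2 + 2; d F_2 = (3*v) du + (3*u) dv
  For the z component: f_3(F) = 3 - 3*v^2; d F_3 = (0) du + (2*v) dv
Combining and collecting du, dv coefficients:
  coeff of du: 3*v*(-6*u*v - v^2 + 2)
  coeff of dv: -18*u^2*v - 21*u*v^2 + 6*u - 6*v^3 + 6*v
F^* omega = (3*v*(-6*u*v - v^2 + 2)) du + (-18*u^2*v - 21*u*v^2 + 6*u - 6*v^3 + 6*v) dv.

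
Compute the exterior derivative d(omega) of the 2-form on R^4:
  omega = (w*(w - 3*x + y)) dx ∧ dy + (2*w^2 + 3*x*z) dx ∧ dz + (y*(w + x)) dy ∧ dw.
d(omega) = (2*w - 3*x + 2*y) dx ∧ dy ∧ dw + (4*w) dx ∧ dz ∧ dw

For a 2-form omega = sum_{i<j} g_{ij} dx_i ∧ dx_j, the exterior derivative is
  d(omega) = sum_{i<j} d(g_{ij}) ∧ dx_i ∧ dx_j = sum_{i<j, k} (∂g_{ij}/∂x_k) dx_k ∧ dx_i ∧ dx_j.
Expand each term, using dx_k ∧ dx_i ∧ dx_j = sgn(permutation) dx_{(a)} ∧ dx_{(b)} ∧ dx_{(c)} with (a < b < c) sorted:
  d(w*(w - 3*x + y)) includes (∂/∂w)(w*(w - 3*x + y)) dw = (2*w - 3*x + y) dw, which multiplied by dx ∧ dy gives (2*w - 3*x + y) dx ∧ dy ∧ dw
  d(2*w^2 + 3*x*z) includes (∂/∂w)(2*w^2 + 3*x*z) dw = (4*w) dw, which multiplied by dx ∧ dz gives (4*w) dx ∧ dz ∧ dw
  d(y*(w + x)) includes (∂/∂x)(y*(w + x)) dx = (y) dx, which multiplied by dy ∧ dw gives (y) dx ∧ dy ∧ dw
Collecting like 3-forms: d(omega) = (2*w - 3*x + 2*y) dx ∧ dy ∧ dw + (4*w) dx ∧ dz ∧ dw.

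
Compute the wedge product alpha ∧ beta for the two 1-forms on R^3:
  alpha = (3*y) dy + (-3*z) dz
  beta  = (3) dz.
alpha ∧ beta = (9*y) dy ∧ dz

Distribute the wedge, using dx_i ∧ dx_j = -dx_j ∧ dx_i and dx_i ∧ dx_i = 0. For each pair (i, j) with i < j, the coefficient of dx_i ∧ dx_j in alpha ∧ beta is (alpha_i * beta_j - alpha_j * beta_i). Collecting: alpha ∧ beta = (9*y) dy ∧ dz.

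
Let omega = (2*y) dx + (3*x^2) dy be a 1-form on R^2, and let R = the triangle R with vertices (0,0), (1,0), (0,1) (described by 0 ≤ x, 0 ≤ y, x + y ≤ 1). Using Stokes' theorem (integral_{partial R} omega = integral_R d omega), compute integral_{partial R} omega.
integral_(partial R) omega = 0

Stokes: integral_partial_R omega = integral_R d omega with d omega = (∂Q/∂x - ∂P/∂y) dx ∧ dy.
  ∂Q/∂x = 6*x
  ∂P/∂y = 2
  integrand = ∂Q/∂x - ∂P/∂y = 6*x - 2.
Integrating over R: integral_0^1 integral_0^{1-x} (6*x - 2) dy dx = 0.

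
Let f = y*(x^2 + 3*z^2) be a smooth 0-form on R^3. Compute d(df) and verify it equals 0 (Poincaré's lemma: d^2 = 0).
d(df) = 0

Step 1: df = sum_i (∂f/∂x_i) dx_i = (2*x*y) dx + (x^2 + 3*z^2) dy + (6*y*z) dz.
Step 2: Apply d again. Using the 1-form formula, the coefficient of dx ∧ dy in d(df) is ∂^2 f/∂x ∂y - ∂^2 f/∂y ∂x = (2*x) - (2*x) = 0 (equality of mixed partials for smooth f).
Similarly for dx ∧ dz and dy ∧ dz — all coefficients vanish. So d(df) = 0.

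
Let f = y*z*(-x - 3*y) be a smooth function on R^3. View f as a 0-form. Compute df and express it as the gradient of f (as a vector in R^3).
df = (-y*z) dx + (z*(-x - 6*y)) dy + (y*(-x - 3*y)) dz; grad f = (-y*z, z*(-x - 6*y), y*(-x - 3*y))

For a 0-form f, d f = (∂f/∂x) dx + (∂f/∂y) dy + (∂f/∂z) dz. The components of the vector representation are exactly the entries of grad f in Cartesian coordinates:
  ∂f/∂x = -y*z
  ∂f/∂y = z*(-x - 6*y)
  ∂f/∂z = y*(-x - 3*y).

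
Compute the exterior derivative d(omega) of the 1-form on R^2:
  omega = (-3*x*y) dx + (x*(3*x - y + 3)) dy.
d(omega) = (9*x - y + 3) dx ∧ dy

For a 1-form omega = sum_i f_i dx_i, the exterior derivative is
  d(omega) = sum_{i < j} (∂f_j/∂x_i - ∂f_i/∂x_j) dx_i ∧ dx_j.
  coefficient of dx ∧ dy: ∂f_2/∂x - ∂f_1/∂y = ∂(x*(3*x - y + 3))/∂x - ∂(-3*x*y)/∂y = 9*x - y + 3
Assembling: d(omega) = (9*x - y + 3) dx ∧ dy.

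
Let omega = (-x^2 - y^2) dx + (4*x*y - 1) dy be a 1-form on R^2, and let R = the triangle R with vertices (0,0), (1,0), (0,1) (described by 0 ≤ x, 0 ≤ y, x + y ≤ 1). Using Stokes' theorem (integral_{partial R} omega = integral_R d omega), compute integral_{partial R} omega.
integral_(partial R) omega = 1

Stokes: integral_partial_R omega = integral_R d omega with d omega = (∂Q/∂x - ∂P/∂y) dx ∧ dy.
  ∂Q/∂x = 4*y
  ∂P/∂y = -2*y
  integrand = ∂Q/∂x - ∂P/∂y = 6*y.
Integrating over R: integral_0^1 integral_0^{1-x} (6*y) dy dx = 1.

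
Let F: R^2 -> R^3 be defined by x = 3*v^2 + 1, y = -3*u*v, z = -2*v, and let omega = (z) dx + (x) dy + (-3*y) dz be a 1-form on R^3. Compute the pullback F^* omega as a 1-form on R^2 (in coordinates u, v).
F^* omega = (-9*v^3 - 3*v) du + (-9*u*v^2 - 18*u*v - 3*u - 12*v^2) dv

Using F^*(f dg) = (f ∘ F) d(g ∘ F), substitute each coordinate x_i by F_i(u, v) in f_i, and replace dx_i by d F_i = (∂F_i/∂u) du + (∂F_i/∂v) dv.
  For the x component: f_1(F) = -2*v; d F_1 = (0) du + (6*v) dv
  For the y component: f_2(F) = 3*v^2 + 1; d F_2 = (-3*v) du + (-3*u) dv
  For the z component: f_3(F) = 9*u*v; d F_3 = (0) du + (-2) dv
Combining and collecting du, dv coefficients:
  coeff of du: -9*v^3 - 3*v
  coeff of dv: -9*u*v^2 - 18*u*v - 3*u - 12*v^2
F^* omega = (-9*v^3 - 3*v) du + (-9*u*v^2 - 18*u*v - 3*u - 12*v^2) dv.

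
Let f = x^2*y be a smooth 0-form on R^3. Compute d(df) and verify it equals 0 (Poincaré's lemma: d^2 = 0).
d(df) = 0

Step 1: df = sum_i (∂f/∂x_i) dx_i = (2*x*y) dx + (x^2) dy + (0) dz.
Step 2: Apply d again. Using the 1-form formula, the coefficient of dx ∧ dy in d(df) is ∂^2 f/∂x ∂y - ∂^2 f/∂y ∂x = (2*x) - (2*x) = 0 (equality of mixed partials for smooth f).
Similarly for dx ∧ dz and dy ∧ dz — all coefficients vanish. So d(df) = 0.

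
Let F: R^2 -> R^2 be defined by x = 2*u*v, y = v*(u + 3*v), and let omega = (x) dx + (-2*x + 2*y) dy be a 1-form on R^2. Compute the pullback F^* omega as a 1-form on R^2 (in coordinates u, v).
F^* omega = (2*v^2*(u + 3*v)) du + (2*v*(u^2 - 3*u*v + 18*v^2)) dv

Using F^*(f dg) = (f ∘ F) d(g ∘ F), substitute each coordinate x_i by F_i(u, v) in f_i, and replace dx_i by d F_i = (∂F_i/∂u) du + (∂F_i/∂v) dv.
  For the x component: f_1(F) = 2*u*v; d F_1 = (2*v) du + (2*u) dv
  For the y component: f_2(F) = 2*v*(-u + 3*v); d F_2 = (v) du + (u + 6*v) dv
Combining and collecting du, dv coefficients:
  coeff of du: 2*v^2*(u + 3*v)
  coeff of dv: 2*v*(u^2 - 3*u*v + 18*v^2)
F^* omega = (2*v^2*(u + 3*v)) du + (2*v*(u^2 - 3*u*v + 18*v^2)) dv.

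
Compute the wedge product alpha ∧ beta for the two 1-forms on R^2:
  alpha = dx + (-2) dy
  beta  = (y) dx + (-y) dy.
alpha ∧ beta = (y) dx ∧ dy

Distribute the wedge, using dx_i ∧ dx_j = -dx_j ∧ dx_i and dx_i ∧ dx_i = 0. For each pair (i, j) with i < j, the coefficient of dx_i ∧ dx_j in alpha ∧ beta is (alpha_i * beta_j - alpha_j * beta_i). Collecting: alpha ∧ beta = (y) dx ∧ dy.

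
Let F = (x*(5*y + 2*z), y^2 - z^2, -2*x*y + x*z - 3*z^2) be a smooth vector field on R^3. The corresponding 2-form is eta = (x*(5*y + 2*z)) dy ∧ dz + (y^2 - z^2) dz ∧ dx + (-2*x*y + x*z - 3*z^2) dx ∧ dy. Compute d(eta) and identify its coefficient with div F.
d(eta) = (x + 7*y - 4*z) dx ∧ dy ∧ dz; div F = x + 7*y - 4*z

For a 2-form in R^3 of the form above, applying d gives a 3-form with coefficient ∂P/∂x + ∂Q/∂y + ∂R/∂z:
  ∂P/∂x = 5*y + 2*z
  ∂Q/∂y = 2*y
  ∂R/∂z = x - 6*z
Sum = x + 7*y - 4*z, which is exactly div F.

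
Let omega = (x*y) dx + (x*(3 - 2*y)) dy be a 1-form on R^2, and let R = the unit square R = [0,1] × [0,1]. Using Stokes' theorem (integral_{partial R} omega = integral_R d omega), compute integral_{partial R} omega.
integral_(partial R) omega = 3/2

Stokes: integral_partial_R omega = integral_R d omega with d omega = (∂Q/∂x - ∂P/∂y) dx ∧ dy.
  ∂Q/∂x = 3 - 2*y
  ∂P/∂y = x
  integrand = ∂Q/∂x - ∂P/∂y = -x - 2*y + 3.
Integrating over R: integral_0^1 integral_0^1 (-x - 2*y + 3) dx dy = 3/2.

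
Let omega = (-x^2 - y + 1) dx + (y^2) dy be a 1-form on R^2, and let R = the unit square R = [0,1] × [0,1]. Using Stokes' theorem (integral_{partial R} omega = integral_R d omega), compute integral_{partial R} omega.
integral_(partial R) omega = 1

Stokes: integral_partial_R omega = integral_R d omega with d omega = (∂Q/∂x - ∂P/∂y) dx ∧ dy.
  ∂Q/∂x = 0
  ∂P/∂y = -1
  integrand = ∂Q/∂x - ∂P/∂y = 1.
Integrating over R: integral_0^1 integral_0^1 (1) dx dy = 1.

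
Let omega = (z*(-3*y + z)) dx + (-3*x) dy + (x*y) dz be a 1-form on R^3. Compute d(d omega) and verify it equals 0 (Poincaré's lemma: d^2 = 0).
d(d omega) = 0

Step 1: d omega = sum_{i<j} (∂f_j/∂x_i - ∂f_i/∂x_j) dx_i ∧ dx_j:
  coeff of dx ∧ dy: 3*z - 3
  coeff of dx ∧ dz: 4*y - 2*z
  coeff of dy ∧ dz: x
Step 2: Apply d again to each 2-form coefficient. The only possible 3-form in R^3 is dx ∧ dy ∧ dz, with coefficient
  ∂(coeff of dy∧dz)/∂x - ∂(coeff of dx∧dz)/∂y + ∂(coeff of dx∧dy)/∂z
  = ∂/∂x (x) - ∂/∂y (4*y - 2*z) + ∂/∂z (3*z - 3).
Each of these terms simplifies to sums of mixed partials that cancel in pairs. The result is 0 (by equality of mixed partials for smooth functions — Schwarz / Clairaut).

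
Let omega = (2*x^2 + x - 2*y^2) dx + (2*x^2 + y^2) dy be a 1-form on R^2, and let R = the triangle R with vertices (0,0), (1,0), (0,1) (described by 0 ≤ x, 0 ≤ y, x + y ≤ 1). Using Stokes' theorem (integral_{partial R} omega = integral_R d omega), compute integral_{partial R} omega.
integral_(partial R) omega = 4/3

Stokes: integral_partial_R omega = integral_R d omega with d omega = (∂Q/∂x - ∂P/∂y) dx ∧ dy.
  ∂Q/∂x = 4*x
  ∂P/∂y = -4*y
  integrand = ∂Q/∂x - ∂P/∂y = 4*x + 4*y.
Integrating over R: integral_0^1 integral_0^{1-x} (4*x + 4*y) dy dx = 4/3.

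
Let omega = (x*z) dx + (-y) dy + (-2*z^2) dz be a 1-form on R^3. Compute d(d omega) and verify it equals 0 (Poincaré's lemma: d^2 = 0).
d(d omega) = 0

Step 1: d omega = sum_{i<j} (∂f_j/∂x_i - ∂f_i/∂x_j) dx_i ∧ dx_j:
  coeff of dx ∧ dy: 0
  coeff of dx ∧ dz: -x
  coeff of dy ∧ dz: 0
Step 2: Apply d again to each 2-form coefficient. The only possible 3-form in R^3 is dx ∧ dy ∧ dz, with coefficient
  ∂(coeff of dy∧dz)/∂x - ∂(coeff of dx∧dz)/∂y + ∂(coeff of dx∧dy)/∂z
  = ∂/∂x (0) - ∂/∂y (-x) + ∂/∂z (0).
Each of these terms simplifies to sums of mixed partials that cancel in pairs. The result is 0 (by equality of mixed partials for smooth functions — Schwarz / Clairaut).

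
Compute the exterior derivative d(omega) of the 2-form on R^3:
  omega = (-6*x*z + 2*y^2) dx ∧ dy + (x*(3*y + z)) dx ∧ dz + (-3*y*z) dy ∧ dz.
d(omega) = (-9*x) dx ∧ dy ∧ dz

For a 2-form omega = sum_{i<j} g_{ij} dx_i ∧ dx_j, the exterior derivative is
  d(omega) = sum_{i<j} d(g_{ij}) ∧ dx_i ∧ dx_j = sum_{i<j, k} (∂g_{ij}/∂x_k) dx_k ∧ dx_i ∧ dx_j.
Expand each term, using dx_k ∧ dx_i ∧ dx_j = sgn(permutation) dx_{(a)} ∧ dx_{(b)} ∧ dx_{(c)} with (a < b < c) sorted:
  d(-6*x*z + 2*y^2) includes (∂/∂z)(-6*x*z + 2*y^2) dz = (-6*x) dz, which multiplied by dx ∧ dy gives (-6*x) dx ∧ dy ∧ dz
  d(x*(3*y + z)) includes (∂/∂y)(x*(3*y + z)) dy = (3*x) dy, which multiplied by dx ∧ dz gives (-3*x) dx ∧ dy ∧ dz
Collecting like 3-forms: d(omega) = (-9*x) dx ∧ dy ∧ dz.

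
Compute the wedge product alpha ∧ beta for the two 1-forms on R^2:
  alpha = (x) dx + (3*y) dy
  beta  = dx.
alpha ∧ beta = (-3*y) dx ∧ dy

Distribute the wedge, using dx_i ∧ dx_j = -dx_j ∧ dx_i and dx_i ∧ dx_i = 0. For each pair (i, j) with i < j, the coefficient of dx_i ∧ dx_j in alpha ∧ beta is (alpha_i * beta_j - alpha_j * beta_i). Collecting: alpha ∧ beta = (-3*y) dx ∧ dy.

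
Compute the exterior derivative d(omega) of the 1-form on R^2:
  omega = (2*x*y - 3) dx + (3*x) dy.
d(omega) = (3 - 2*x) dx ∧ dy

For a 1-form omega = sum_i f_i dx_i, the exterior derivative is
  d(omega) = sum_{i < j} (∂f_j/∂x_i - ∂f_i/∂x_j) dx_i ∧ dx_j.
  coefficient of dx ∧ dy: ∂f_2/∂x - ∂f_1/∂y = ∂(3*x)/∂x - ∂(2*x*y - 3)/∂y = 3 - 2*x
Assembling: d(omega) = (3 - 2*x) dx ∧ dy.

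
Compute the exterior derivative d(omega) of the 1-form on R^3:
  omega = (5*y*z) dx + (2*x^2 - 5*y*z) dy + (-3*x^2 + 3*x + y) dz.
d(omega) = (4*x - 5*z) dx ∧ dy + (-6*x - 5*y + 3) dx ∧ dz + (5*y + 1) dy ∧ dz

For a 1-form omega = sum_i f_i dx_i, the exterior derivative is
  d(omega) = sum_{i < j} (∂f_j/∂x_i - ∂f_i/∂x_j) dx_i ∧ dx_j.
  coefficient of dx ∧ dy: ∂f_2/∂x - ∂f_1/∂y = ∂(2*x^2 - 5*y*z)/∂x - ∂(5*y*z)/∂y = 4*x - 5*z
  coefficient of dx ∧ dz: ∂f_3/∂x - ∂f_1/∂z = ∂(-3*x^2 + 3*x + y)/∂x - ∂(5*y*z)/∂z = -6*x - 5*y + 3
  coefficient of dy ∧ dz: ∂f_3/∂y - ∂f_2/∂z = ∂(-3*x^2 + 3*x + y)/∂y - ∂(2*x^2 - 5*y*z)/∂z = 5*y + 1
Assembling: d(omega) = (4*x - 5*z) dx ∧ dy + (-6*x - 5*y + 3) dx ∧ dz + (5*y + 1) dy ∧ dz.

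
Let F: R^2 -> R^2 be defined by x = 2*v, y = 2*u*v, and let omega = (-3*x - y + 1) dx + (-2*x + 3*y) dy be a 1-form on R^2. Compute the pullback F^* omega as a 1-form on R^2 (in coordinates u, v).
F^* omega = (v^2*(12*u - 8)) du + (12*u^2*v - 12*u*v - 12*v + 2) dv

Using F^*(f dg) = (f ∘ F) d(g ∘ F), substitute each coordinate x_i by F_i(u, v) in f_i, and replace dx_i by d F_i = (∂F_i/∂u) du + (∂F_i/∂v) dv.
  For the x component: f_1(F) = -2*u*v - 6*v + 1; d F_1 = (0) du + (2) dv
  For the y component: f_2(F) = 2*v*(3*u - 2); d F_2 = (2*v) du + (2*u) dv
Combining and collecting du, dv coefficients:
  coeff of du: v^2*(12*u - 8)
  coeff of dv: 12*u^2*v - 12*u*v - 12*v + 2
F^* omega = (v^2*(12*u - 8)) du + (12*u^2*v - 12*u*v - 12*v + 2) dv.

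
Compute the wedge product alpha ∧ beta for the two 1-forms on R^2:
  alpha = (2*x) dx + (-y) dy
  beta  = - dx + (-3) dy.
alpha ∧ beta = (-6*x - y) dx ∧ dy

Distribute the wedge, using dx_i ∧ dx_j = -dx_j ∧ dx_i and dx_i ∧ dx_i = 0. For each pair (i, j) with i < j, the coefficient of dx_i ∧ dx_j in alpha ∧ beta is (alpha_i * beta_j - alpha_j * beta_i). Collecting: alpha ∧ beta = (-6*x - y) dx ∧ dy.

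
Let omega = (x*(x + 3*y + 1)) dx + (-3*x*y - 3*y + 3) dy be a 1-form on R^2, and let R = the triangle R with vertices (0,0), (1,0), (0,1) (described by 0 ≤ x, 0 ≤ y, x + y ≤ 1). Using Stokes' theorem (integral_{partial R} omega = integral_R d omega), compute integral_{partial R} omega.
integral_(partial R) omega = -1

Stokes: integral_partial_R omega = integral_R d omega with d omega = (∂Q/∂x - ∂P/∂y) dx ∧ dy.
  ∂Q/∂x = -3*y
  ∂P/∂y = 3*x
  integrand = ∂Q/∂x - ∂P/∂y = -3*x - 3*y.
Integrating over R: integral_0^1 integral_0^{1-x} (-3*x - 3*y) dy dx = -1.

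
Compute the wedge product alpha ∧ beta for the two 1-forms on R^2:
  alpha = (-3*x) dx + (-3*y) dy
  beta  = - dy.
alpha ∧ beta = (3*x) dx ∧ dy

Distribute the wedge, using dx_i ∧ dx_j = -dx_j ∧ dx_i and dx_i ∧ dx_i = 0. For each pair (i, j) with i < j, the coefficient of dx_i ∧ dx_j in alpha ∧ beta is (alpha_i * beta_j - alpha_j * beta_i). Collecting: alpha ∧ beta = (3*x) dx ∧ dy.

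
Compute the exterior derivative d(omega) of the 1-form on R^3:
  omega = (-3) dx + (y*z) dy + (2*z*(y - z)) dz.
d(omega) = (-y + 2*z) dy ∧ dz

For a 1-form omega = sum_i f_i dx_i, the exterior derivative is
  d(omega) = sum_{i < j} (∂f_j/∂x_i - ∂f_i/∂x_j) dx_i ∧ dx_j.
  coefficient of dy ∧ dz: ∂f_3/∂y - ∂f_2/∂z = ∂(2*z*(y - z))/∂y - ∂(y*z)/∂z = -y + 2*z
Assembling: d(omega) = (-y + 2*z) dy ∧ dz.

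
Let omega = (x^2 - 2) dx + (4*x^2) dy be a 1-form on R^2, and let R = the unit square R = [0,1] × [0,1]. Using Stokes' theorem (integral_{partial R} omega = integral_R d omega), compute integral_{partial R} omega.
integral_(partial R) omega = 4

Stokes: integral_partial_R omega = integral_R d omega with d omega = (∂Q/∂x - ∂P/∂y) dx ∧ dy.
  ∂Q/∂x = 8*x
  ∂P/∂y = 0
  integrand = ∂Q/∂x - ∂P/∂y = 8*x.
Integrating over R: integral_0^1 integral_0^1 (8*x) dx dy = 4.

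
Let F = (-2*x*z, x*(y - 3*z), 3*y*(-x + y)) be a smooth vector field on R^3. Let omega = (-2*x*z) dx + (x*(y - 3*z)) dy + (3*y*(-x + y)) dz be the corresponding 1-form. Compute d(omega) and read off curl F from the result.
d(omega) = (6*y) dy ∧ dz + (-2*x + 3*y) dz ∧ dx + (y - 3*z) dx ∧ dy; curl F = (6*y, -2*x + 3*y, y - 3*z)

d omega = sum_{i<j} (∂f_j/∂x_i - ∂f_i/∂x_j) dx_i ∧ dx_j. Under the identification (dy ∧ dz, dz ∧ dx, dx ∧ dy) ↔ (e_x, e_y, e_z), the coefficients are exactly the components of curl F. Compute:
  ∂R/∂y - ∂Q/∂z = (-3*x + 6*y) - (-3*x) = 6*y
  ∂P/∂z - ∂R/∂x = (-2*x) - (-3*y) = -2*x + 3*y
  ∂Q/∂x - ∂P/∂y = (y - 3*z) - (0) = y - 3*z.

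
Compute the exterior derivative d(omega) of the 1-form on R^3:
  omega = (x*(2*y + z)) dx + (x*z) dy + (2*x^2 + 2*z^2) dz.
d(omega) = (-2*x + z) dx ∧ dy + (3*x) dx ∧ dz + (-x) dy ∧ dz

For a 1-form omega = sum_i f_i dx_i, the exterior derivative is
  d(omega) = sum_{i < j} (∂f_j/∂x_i - ∂f_i/∂x_j) dx_i ∧ dx_j.
  coefficient of dx ∧ dy: ∂f_2/∂x - ∂f_1/∂y = ∂(x*z)/∂x - ∂(x*(2*y + z))/∂y = -2*x + z
  coefficient of dx ∧ dz: ∂f_3/∂x - ∂f_1/∂z = ∂(2*x^2 + 2*z^2)/∂x - ∂(x*(2*y + z))/∂z = 3*x
  coefficient of dy ∧ dz: ∂f_3/∂y - ∂f_2/∂z = ∂(2*x^2 + 2*z^2)/∂y - ∂(x*z)/∂z = -x
Assembling: d(omega) = (-2*x + z) dx ∧ dy + (3*x) dx ∧ dz + (-x) dy ∧ dz.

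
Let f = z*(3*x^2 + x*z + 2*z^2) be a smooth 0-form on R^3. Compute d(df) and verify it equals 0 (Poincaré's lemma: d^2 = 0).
d(df) = 0

Step 1: df = sum_i (∂f/∂x_i) dx_i = (z*(6*x + z)) dx + (0) dy + (3*x^2 + 2*x*z + 6*z^2) dz.
Step 2: Apply d again. Using the 1-form formula, the coefficient of dx ∧ dy in d(df) is ∂^2 f/∂x ∂y - ∂^2 f/∂y ∂x = (0) - (0) = 0 (equality of mixed partials for smooth f).
Similarly for dx ∧ dz and dy ∧ dz — all coefficients vanish. So d(df) = 0.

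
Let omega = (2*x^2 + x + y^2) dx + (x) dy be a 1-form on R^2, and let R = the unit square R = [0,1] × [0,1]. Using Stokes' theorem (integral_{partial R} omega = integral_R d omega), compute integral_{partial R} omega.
integral_(partial R) omega = 0

Stokes: integral_partial_R omega = integral_R d omega with d omega = (∂Q/∂x - ∂P/∂y) dx ∧ dy.
  ∂Q/∂x = 1
  ∂P/∂y = 2*y
  integrand = ∂Q/∂x - ∂P/∂y = 1 - 2*y.
Integrating over R: integral_0^1 integral_0^1 (1 - 2*y) dx dy = 0.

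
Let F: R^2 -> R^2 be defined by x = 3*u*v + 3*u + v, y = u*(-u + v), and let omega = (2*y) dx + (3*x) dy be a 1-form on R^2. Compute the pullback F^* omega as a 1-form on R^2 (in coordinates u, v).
F^* omega = (-24*u^2*v - 24*u^2 + 15*u*v^2 + 9*u*v + 3*v^2) du + (u*(-6*u^2 + 15*u*v + 7*u + 5*v)) dv

Using F^*(f dg) = (f ∘ F) d(g ∘ F), substitute each coordinate x_i by F_i(u, v) in f_i, and replace dx_i by d F_i = (∂F_i/∂u) du + (∂F_i/∂v) dv.
  For the x component: f_1(F) = 2*u*(-u + v); d F_1 = (3*v + 3) du + (3*u + 1) dv
  For the y component: f_2(F) = 9*u*v + 9*u + 3*v; d F_2 = (-2*u + v) du + (u) dv
Combining and collecting du, dv coefficients:
  coeff of du: -24*u^2*v - 24*u^2 + 15*u*v^2 + 9*u*v + 3*v^2
  coeff of dv: u*(-6*u^2 + 15*u*v + 7*u + 5*v)
F^* omega = (-24*u^2*v - 24*u^2 + 15*u*v^2 + 9*u*v + 3*v^2) du + (u*(-6*u^2 + 15*u*v + 7*u + 5*v)) dv.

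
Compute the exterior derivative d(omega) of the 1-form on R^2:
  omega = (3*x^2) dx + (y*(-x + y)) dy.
d(omega) = (-y) dx ∧ dy

For a 1-form omega = sum_i f_i dx_i, the exterior derivative is
  d(omega) = sum_{i < j} (∂f_j/∂x_i - ∂f_i/∂x_j) dx_i ∧ dx_j.
  coefficient of dx ∧ dy: ∂f_2/∂x - ∂f_1/∂y = ∂(y*(-x + y))/∂x - ∂(3*x^2)/∂y = -y
Assembling: d(omega) = (-y) dx ∧ dy.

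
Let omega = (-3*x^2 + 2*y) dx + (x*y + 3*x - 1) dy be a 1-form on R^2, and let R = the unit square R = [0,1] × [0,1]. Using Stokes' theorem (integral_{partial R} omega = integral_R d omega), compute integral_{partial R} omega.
integral_(partial R) omega = 3/2

Stokes: integral_partial_R omega = integral_R d omega with d omega = (∂Q/∂x - ∂P/∂y) dx ∧ dy.
  ∂Q/∂x = y + 3
  ∂P/∂y = 2
  integrand = ∂Q/∂x - ∂P/∂y = y + 1.
Integrating over R: integral_0^1 integral_0^1 (y + 1) dx dy = 3/2.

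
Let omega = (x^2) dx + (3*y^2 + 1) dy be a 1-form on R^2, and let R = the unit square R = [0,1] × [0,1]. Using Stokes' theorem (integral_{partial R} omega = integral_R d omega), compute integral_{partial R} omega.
integral_(partial R) omega = 0

Stokes: integral_partial_R omega = integral_R d omega with d omega = (∂Q/∂x - ∂P/∂y) dx ∧ dy.
  ∂Q/∂x = 0
  ∂P/∂y = 0
  integrand = ∂Q/∂x - ∂P/∂y = 0.
Integrating over R: integral_0^1 integral_0^1 (0) dx dy = 0.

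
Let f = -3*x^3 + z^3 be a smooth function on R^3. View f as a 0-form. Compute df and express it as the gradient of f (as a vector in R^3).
df = (-9*x^2) dx + (0) dy + (3*z^2) dz; grad f = (-9*x^2, 0, 3*z^2)

For a 0-form f, d f = (∂f/∂x) dx + (∂f/∂y) dy + (∂f/∂z) dz. The components of the vector representation are exactly the entries of grad f in Cartesian coordinates:
  ∂f/∂x = -9*x^2
  ∂f/∂y = 0
  ∂f/∂z = 3*z^2.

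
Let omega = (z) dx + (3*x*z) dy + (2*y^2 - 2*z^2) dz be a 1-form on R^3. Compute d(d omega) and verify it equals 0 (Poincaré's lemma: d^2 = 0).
d(d omega) = 0

Step 1: d omega = sum_{i<j} (∂f_j/∂x_i - ∂f_i/∂x_j) dx_i ∧ dx_j:
  coeff of dx ∧ dy: 3*z
  coeff of dx ∧ dz: -1
  coeff of dy ∧ dz: -3*x + 4*y
Step 2: Apply d again to each 2-form coefficient. The only possible 3-form in R^3 is dx ∧ dy ∧ dz, with coefficient
  ∂(coeff of dy∧dz)/∂x - ∂(coeff of dx∧dz)/∂y + ∂(coeff of dx∧dy)/∂z
  = ∂/∂x (-3*x + 4*y) - ∂/∂y (-1) + ∂/∂z (3*z).
Each of these terms simplifies to sums of mixed partials that cancel in pairs. The result is 0 (by equality of mixed partials for smooth functions — Schwarz / Clairaut).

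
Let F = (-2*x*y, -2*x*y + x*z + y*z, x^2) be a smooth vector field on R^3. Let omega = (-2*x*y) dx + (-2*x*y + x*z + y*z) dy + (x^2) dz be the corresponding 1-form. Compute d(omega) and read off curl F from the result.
d(omega) = (-x - y) dy ∧ dz + (-2*x) dz ∧ dx + (2*x - 2*y + z) dx ∧ dy; curl F = (-x - y, -2*x, 2*x - 2*y + z)

d omega = sum_{i<j} (∂f_j/∂x_i - ∂f_i/∂x_j) dx_i ∧ dx_j. Under the identification (dy ∧ dz, dz ∧ dx, dx ∧ dy) ↔ (e_x, e_y, e_z), the coefficients are exactly the components of curl F. Compute:
  ∂R/∂y - ∂Q/∂z = (0) - (x + y) = -x - y
  ∂P/∂z - ∂R/∂x = (0) - (2*x) = -2*x
  ∂Q/∂x - ∂P/∂y = (-2*y + z) - (-2*x) = 2*x - 2*y + z.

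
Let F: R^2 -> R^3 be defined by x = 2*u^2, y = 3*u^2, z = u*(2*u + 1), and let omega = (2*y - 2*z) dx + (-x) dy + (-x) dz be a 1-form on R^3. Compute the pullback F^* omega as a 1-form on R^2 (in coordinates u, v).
F^* omega = (u^2*(-12*u - 10)) du

Using F^*(f dg) = (f ∘ F) d(g ∘ F), substitute each coordinate x_i by F_i(u, v) in f_i, and replace dx_i by d F_i = (∂F_i/∂u) du + (∂F_i/∂v) dv.
  For the x component: f_1(F) = 2*u*(u - 1); d F_1 = (4*u) du + (0) dv
  For the y component: f_2(F) = -2*u^2; d F_2 = (6*u) du + (0) dv
  For the z component: f_3(F) = -2*u^2; d F_3 = (4*u + 1) du + (0) dv
Combining and collecting du, dv coefficients:
  coeff of du: u^2*(-12*u - 10)
  coeff of dv: 0
F^* omega = (u^2*(-12*u - 10)) du.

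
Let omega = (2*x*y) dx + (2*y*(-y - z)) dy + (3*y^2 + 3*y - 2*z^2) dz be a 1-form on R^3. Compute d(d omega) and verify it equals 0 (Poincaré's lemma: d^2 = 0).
d(d omega) = 0

Step 1: d omega = sum_{i<j} (∂f_j/∂x_i - ∂f_i/∂x_j) dx_i ∧ dx_j:
  coeff of dx ∧ dy: -2*x
  coeff of dx ∧ dz: 0
  coeff of dy ∧ dz: 8*y + 3
Step 2: Apply d again to each 2-form coefficient. The only possible 3-form in R^3 is dx ∧ dy ∧ dz, with coefficient
  ∂(coeff of dy∧dz)/∂x - ∂(coeff of dx∧dz)/∂y + ∂(coeff of dx∧dy)/∂z
  = ∂/∂x (8*y + 3) - ∂/∂y (0) + ∂/∂z (-2*x).
Each of these terms simplifies to sums of mixed partials that cancel in pairs. The result is 0 (by equality of mixed partials for smooth functions — Schwarz / Clairaut).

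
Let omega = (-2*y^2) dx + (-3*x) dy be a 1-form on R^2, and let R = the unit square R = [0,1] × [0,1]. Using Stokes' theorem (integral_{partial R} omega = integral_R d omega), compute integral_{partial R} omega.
integral_(partial R) omega = -1

Stokes: integral_partial_R omega = integral_R d omega with d omega = (∂Q/∂x - ∂P/∂y) dx ∧ dy.
  ∂Q/∂x = -3
  ∂P/∂y = -4*y
  integrand = ∂Q/∂x - ∂P/∂y = 4*y - 3.
Integrating over R: integral_0^1 integral_0^1 (4*y - 3) dx dy = -1.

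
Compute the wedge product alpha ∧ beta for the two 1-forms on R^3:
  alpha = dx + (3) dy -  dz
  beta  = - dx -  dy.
alpha ∧ beta = (2) dx ∧ dy + (-1) dx ∧ dz + (-1) dy ∧ dz

Distribute the wedge, using dx_i ∧ dx_j = -dx_j ∧ dx_i and dx_i ∧ dx_i = 0. For each pair (i, j) with i < j, the coefficient of dx_i ∧ dx_j in alpha ∧ beta is (alpha_i * beta_j - alpha_j * beta_i). Collecting: alpha ∧ beta = (2) dx ∧ dy + (-1) dx ∧ dz + (-1) dy ∧ dz.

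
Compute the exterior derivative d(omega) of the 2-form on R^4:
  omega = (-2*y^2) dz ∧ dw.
d(omega) = (-4*y) dy ∧ dz ∧ dw

For a 2-form omega = sum_{i<j} g_{ij} dx_i ∧ dx_j, the exterior derivative is
  d(omega) = sum_{i<j} d(g_{ij}) ∧ dx_i ∧ dx_j = sum_{i<j, k} (∂g_{ij}/∂x_k) dx_k ∧ dx_i ∧ dx_j.
Expand each term, using dx_k ∧ dx_i ∧ dx_j = sgn(permutation) dx_{(a)} ∧ dx_{(b)} ∧ dx_{(c)} with (a < b < c) sorted:
  d(-2*y^2) includes (∂/∂y)(-2*y^2) dy = (-4*y) dy, which multiplied by dz ∧ dw gives (-4*y) dy ∧ dz ∧ dw
Collecting like 3-forms: d(omega) = (-4*y) dy ∧ dz ∧ dw.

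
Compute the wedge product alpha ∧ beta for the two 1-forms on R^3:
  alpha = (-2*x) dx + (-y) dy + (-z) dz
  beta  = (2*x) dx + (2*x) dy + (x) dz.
alpha ∧ beta = (2*x*(-2*x + y)) dx ∧ dy + (2*x*(-x + z)) dx ∧ dz + (x*(-y + 2*z)) dy ∧ dz

Distribute the wedge, using dx_i ∧ dx_j = -dx_j ∧ dx_i and dx_i ∧ dx_i = 0. For each pair (i, j) with i < j, the coefficient of dx_i ∧ dx_j in alpha ∧ beta is (alpha_i * beta_j - alpha_j * beta_i). Collecting: alpha ∧ beta = (2*x*(-2*x + y)) dx ∧ dy + (2*x*(-x + z)) dx ∧ dz + (x*(-y + 2*z)) dy ∧ dz.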